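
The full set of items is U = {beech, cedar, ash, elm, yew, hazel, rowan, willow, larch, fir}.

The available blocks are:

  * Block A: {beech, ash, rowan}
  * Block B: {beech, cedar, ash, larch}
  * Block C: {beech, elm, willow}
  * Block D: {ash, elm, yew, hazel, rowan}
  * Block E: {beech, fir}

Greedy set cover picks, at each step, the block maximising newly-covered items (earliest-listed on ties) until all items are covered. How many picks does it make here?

4

Greedy: pick D (covers 5 new) → pick B (covers 3 new) → pick C (covers 1 new) → pick E (covers 1 new). Total picks: 4.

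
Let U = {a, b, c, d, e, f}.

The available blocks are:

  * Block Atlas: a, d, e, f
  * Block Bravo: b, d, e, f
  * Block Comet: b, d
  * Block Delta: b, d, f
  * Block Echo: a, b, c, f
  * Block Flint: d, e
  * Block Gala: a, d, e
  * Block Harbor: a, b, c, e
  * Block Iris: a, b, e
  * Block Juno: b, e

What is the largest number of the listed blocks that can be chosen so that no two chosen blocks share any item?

Echo, Flint are pairwise disjoint (Echo={a,b,c,f}; Flint={d,e}).
Every remaining block overlaps one of these, and no 3 of the listed blocks are pairwise disjoint, so 2 is the maximum.

2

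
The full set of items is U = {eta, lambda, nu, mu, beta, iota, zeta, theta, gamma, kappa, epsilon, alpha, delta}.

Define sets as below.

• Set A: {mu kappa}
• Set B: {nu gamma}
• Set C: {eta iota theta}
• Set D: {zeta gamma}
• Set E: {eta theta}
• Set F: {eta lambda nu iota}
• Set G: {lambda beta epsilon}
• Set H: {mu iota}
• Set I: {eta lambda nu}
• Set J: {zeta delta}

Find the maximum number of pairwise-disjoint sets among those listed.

B, E, G, H, J are pairwise disjoint (B={nu,gamma}; E={eta,theta}; G={lambda,beta,epsilon}; H={mu,iota}; J={zeta,delta}).
Every remaining set overlaps one of these, and no 6 of the listed sets are pairwise disjoint, so 5 is the maximum.

5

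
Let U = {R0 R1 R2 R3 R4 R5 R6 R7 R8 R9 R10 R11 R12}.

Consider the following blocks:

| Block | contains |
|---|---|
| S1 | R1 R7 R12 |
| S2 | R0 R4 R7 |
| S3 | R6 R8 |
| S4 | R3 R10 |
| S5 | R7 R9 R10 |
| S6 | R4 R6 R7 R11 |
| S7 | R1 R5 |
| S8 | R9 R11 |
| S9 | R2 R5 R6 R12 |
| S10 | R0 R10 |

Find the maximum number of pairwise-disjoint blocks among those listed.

S2, S3, S4, S7, S8 are pairwise disjoint (S2={R0,R4,R7}; S3={R6,R8}; S4={R3,R10}; S7={R1,R5}; S8={R9,R11}).
Every remaining block overlaps one of these, and no 6 of the listed blocks are pairwise disjoint, so 5 is the maximum.

5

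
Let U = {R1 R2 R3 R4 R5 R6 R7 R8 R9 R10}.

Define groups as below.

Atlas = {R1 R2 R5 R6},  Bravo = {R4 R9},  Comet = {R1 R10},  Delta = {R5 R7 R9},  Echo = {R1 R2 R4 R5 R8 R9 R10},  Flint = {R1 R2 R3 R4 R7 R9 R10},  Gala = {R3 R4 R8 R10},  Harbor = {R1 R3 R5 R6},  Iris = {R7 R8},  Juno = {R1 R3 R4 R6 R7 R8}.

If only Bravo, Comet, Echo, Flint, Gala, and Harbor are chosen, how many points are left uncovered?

Union of Bravo, Comet, Echo, Flint, Gala, Harbor = {R1, R2, R3, R4, R5, R6, R7, R8, R9, R10} — that's every point, so 0 are uncovered.

0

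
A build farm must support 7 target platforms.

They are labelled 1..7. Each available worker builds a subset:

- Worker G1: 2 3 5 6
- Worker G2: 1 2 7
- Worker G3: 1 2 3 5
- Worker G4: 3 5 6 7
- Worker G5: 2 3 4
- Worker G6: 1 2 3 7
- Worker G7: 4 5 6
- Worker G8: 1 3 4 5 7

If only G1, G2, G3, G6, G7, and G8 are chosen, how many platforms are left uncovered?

0

Union of G1, G2, G3, G6, G7, G8 = {1, 2, 3, 4, 5, 6, 7} — that's every platform, so 0 are uncovered.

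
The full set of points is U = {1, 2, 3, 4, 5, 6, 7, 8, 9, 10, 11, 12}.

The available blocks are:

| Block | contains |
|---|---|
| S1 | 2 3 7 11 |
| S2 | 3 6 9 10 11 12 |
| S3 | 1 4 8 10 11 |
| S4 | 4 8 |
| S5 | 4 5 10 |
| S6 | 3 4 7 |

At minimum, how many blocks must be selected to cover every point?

S1 and S2 and S3 and S5 together: S1 ∪ S2 ∪ S3 ∪ S5 = {1, 2, 3, 4, 5, 6, 7, 8, 9, 10, 11, 12} — every point is covered.
No 3 of the 6 blocks cover everything (all 20 combinations miss at least one point), so 4 is optimal.

4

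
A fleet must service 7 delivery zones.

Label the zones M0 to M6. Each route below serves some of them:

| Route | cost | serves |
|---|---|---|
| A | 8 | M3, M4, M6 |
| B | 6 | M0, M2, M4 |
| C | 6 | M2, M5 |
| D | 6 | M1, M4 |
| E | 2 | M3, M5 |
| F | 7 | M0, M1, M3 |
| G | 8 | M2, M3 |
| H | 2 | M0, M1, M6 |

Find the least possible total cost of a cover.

10

B, E, H together cover every zone (B ∪ E ∪ H = {M0, M1, M2, M3, M4, M5, M6}); total cost 6 + 2 + 2 = 10.
No covering selection has total cost below 10.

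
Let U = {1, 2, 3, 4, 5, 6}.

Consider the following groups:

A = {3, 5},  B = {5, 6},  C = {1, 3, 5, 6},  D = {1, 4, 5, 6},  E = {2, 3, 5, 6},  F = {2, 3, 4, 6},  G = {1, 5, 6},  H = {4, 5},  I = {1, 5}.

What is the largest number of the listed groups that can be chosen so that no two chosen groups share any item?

2

F, I are pairwise disjoint (F={2,3,4,6}; I={1,5}).
Every remaining group overlaps one of these, and no 3 of the listed groups are pairwise disjoint, so 2 is the maximum.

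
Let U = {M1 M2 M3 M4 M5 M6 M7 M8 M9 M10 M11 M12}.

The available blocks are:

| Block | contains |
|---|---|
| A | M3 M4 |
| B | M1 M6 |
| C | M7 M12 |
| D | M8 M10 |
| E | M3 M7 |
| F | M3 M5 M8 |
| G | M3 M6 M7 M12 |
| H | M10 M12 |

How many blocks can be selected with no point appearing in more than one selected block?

A, B, C, D are pairwise disjoint (A={M3,M4}; B={M1,M6}; C={M7,M12}; D={M8,M10}).
Every remaining block overlaps one of these, and no 5 of the listed blocks are pairwise disjoint, so 4 is the maximum.

4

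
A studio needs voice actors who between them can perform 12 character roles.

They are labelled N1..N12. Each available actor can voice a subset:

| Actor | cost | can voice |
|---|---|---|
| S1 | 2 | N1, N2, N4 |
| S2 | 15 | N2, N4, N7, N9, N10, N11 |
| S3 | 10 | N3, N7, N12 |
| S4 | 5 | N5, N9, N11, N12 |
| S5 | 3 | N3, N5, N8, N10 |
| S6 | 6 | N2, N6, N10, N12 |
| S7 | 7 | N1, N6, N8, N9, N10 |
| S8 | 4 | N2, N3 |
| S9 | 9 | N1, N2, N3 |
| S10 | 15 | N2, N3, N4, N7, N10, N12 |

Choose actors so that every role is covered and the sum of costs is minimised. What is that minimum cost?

S1, S3, S4, S7 together cover every role (S1 ∪ S3 ∪ S4 ∪ S7 = {N1, N2, N3, N4, N5, N6, N7, N8, N9, N10, N11, N12}); total cost 2 + 10 + 5 + 7 = 24.
The greedy pick S1, S5, S4, S6, S3 costs 26; no covering selection beats 24.

24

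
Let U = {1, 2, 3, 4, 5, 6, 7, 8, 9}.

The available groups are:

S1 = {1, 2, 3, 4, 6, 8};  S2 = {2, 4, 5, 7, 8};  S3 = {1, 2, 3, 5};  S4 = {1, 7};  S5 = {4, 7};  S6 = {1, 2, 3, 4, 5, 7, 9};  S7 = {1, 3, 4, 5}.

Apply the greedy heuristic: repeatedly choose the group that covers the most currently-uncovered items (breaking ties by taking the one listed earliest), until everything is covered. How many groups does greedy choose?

2

Greedy: pick S6 (covers 7 new) → pick S1 (covers 2 new). Total picks: 2.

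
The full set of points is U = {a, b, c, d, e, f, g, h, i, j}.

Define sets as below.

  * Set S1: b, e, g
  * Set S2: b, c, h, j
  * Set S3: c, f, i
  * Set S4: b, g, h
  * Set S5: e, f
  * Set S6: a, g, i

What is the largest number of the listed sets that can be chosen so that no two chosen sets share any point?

S2, S5, S6 are pairwise disjoint (S2={b,c,h,j}; S5={e,f}; S6={a,g,i}).
Every remaining set overlaps one of these, and no 4 of the listed sets are pairwise disjoint, so 3 is the maximum.

3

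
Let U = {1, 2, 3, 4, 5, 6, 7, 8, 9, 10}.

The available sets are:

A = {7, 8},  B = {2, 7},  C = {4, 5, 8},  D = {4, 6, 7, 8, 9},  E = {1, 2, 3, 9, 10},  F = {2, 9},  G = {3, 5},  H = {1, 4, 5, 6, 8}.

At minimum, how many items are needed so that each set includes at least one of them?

3

T = {2, 5, 7} meets every set (each contains at least one member of T), and |T| = 3.
The sets A, F, G are pairwise disjoint, so any hitting set needs a separate item for each — at least 3. Hence 3 is optimal.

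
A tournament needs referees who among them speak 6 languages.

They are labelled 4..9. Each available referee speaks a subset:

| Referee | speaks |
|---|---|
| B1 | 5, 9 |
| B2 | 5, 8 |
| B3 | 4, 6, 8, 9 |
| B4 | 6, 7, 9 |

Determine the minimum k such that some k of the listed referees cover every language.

Take {B1, B3, B4}. Their union is {4, 5, 6, 7, 8, 9}, which is all 6 languages.
Only B3 contains 4, so B3 is forced; the remaining 2 languages need at least 2 more referees (each remaining referee adds at most 1) — so at least 3 referees are needed, and 3 is optimal.

3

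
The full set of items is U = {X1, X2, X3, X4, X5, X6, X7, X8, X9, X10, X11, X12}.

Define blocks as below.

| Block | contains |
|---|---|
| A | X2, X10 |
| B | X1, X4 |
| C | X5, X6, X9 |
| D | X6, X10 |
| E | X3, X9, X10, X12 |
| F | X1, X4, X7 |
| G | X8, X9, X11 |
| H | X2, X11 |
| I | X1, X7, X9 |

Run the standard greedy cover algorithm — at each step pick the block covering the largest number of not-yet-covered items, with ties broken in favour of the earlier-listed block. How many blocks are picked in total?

5

Greedy: pick E (covers 4 new) → pick F (covers 3 new) → pick C (covers 2 new) → pick G (covers 2 new) → pick A (covers 1 new). Total picks: 5.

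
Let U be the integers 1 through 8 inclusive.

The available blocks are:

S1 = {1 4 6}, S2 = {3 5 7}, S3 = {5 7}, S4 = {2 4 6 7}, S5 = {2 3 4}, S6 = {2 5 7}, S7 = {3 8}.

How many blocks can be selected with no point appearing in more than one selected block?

S1, S6, S7 are pairwise disjoint (S1={1,4,6}; S6={2,5,7}; S7={3,8}).
Every remaining block overlaps one of these, and no 4 of the listed blocks are pairwise disjoint, so 3 is the maximum.

3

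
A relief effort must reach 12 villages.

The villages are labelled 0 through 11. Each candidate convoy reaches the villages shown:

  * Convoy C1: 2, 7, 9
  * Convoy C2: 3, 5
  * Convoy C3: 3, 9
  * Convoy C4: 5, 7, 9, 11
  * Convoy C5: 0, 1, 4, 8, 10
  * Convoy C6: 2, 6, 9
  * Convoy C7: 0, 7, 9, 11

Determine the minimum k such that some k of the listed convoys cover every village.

C2 and C5 and C6 and C7 together: C2 ∪ C5 ∪ C6 ∪ C7 = {0, 1, 2, 3, 4, 5, 6, 7, 8, 9, 10, 11} — every village is covered.
No 3 of the 7 convoys cover everything (all 35 combinations miss at least one village), so 4 is optimal.

4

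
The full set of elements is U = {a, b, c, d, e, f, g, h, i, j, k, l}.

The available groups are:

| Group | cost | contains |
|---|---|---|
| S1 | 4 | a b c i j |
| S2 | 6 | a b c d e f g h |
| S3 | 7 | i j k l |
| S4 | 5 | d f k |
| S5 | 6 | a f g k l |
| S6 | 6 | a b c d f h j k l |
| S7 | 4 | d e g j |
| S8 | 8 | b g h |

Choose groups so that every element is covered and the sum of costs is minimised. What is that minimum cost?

13

S2, S3 together cover every element (S2 ∪ S3 = {a, b, c, d, e, f, g, h, i, j, k, l}); total cost 6 + 7 = 13.
The greedy pick S6, S7, S1 costs 14; no covering selection beats 13.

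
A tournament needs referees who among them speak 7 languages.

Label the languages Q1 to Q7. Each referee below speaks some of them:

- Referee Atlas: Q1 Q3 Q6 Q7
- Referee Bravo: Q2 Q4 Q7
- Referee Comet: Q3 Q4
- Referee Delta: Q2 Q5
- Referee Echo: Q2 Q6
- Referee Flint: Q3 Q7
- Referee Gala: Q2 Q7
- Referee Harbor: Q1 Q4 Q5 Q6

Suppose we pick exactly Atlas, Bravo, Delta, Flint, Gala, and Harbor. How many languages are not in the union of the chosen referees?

0

Union of Atlas, Bravo, Delta, Flint, Gala, Harbor = {Q1, Q2, Q3, Q4, Q5, Q6, Q7} — that's every language, so 0 are uncovered.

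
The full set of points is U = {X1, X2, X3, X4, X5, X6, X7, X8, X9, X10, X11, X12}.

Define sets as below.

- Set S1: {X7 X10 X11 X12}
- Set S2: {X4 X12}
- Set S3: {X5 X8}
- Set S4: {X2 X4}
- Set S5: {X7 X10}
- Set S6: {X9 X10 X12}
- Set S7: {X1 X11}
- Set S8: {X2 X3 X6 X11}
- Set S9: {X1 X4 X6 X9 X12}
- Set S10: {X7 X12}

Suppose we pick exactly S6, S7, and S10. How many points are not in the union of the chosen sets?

Union of S6, S7, S10 = {X1, X7, X9, X10, X11, X12}.
Not covered: X2, X3, X4, X5, X6, X8 — 6 points.

6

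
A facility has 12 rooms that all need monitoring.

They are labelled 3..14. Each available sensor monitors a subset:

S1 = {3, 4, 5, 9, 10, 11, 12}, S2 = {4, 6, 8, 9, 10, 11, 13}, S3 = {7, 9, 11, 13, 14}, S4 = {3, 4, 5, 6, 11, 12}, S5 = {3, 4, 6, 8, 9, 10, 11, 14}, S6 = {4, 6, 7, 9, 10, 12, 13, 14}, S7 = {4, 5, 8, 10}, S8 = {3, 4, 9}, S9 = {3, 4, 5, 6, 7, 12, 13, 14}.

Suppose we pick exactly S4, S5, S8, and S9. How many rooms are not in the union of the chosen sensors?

Union of S4, S5, S8, S9 = {3, 4, 5, 6, 7, 8, 9, 10, 11, 12, 13, 14} — that's every room, so 0 are uncovered.

0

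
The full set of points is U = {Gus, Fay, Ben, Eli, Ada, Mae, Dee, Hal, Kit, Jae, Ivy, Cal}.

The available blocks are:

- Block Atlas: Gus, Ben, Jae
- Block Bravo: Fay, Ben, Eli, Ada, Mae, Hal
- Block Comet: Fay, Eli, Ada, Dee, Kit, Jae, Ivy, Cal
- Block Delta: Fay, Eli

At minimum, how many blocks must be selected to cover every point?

3

Take {Atlas, Bravo, Comet}. Their union is {Gus, Fay, Ben, Eli, Ada, Mae, Dee, Hal, Kit, Jae, Ivy, Cal}, which is all 12 points.
Only Atlas contains Gus, so Atlas is forced; the remaining 9 points need at least 2 more blocks (each remaining block adds at most 7) — so at least 3 blocks are needed, and 3 is optimal.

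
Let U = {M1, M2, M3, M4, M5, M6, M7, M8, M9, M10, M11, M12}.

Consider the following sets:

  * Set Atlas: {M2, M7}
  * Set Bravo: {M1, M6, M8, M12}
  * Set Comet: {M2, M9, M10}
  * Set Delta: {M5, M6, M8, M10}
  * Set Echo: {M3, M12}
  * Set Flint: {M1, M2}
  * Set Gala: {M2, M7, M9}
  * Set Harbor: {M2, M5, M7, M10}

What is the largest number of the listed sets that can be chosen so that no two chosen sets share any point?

Atlas, Delta, Echo are pairwise disjoint (Atlas={M2,M7}; Delta={M5,M6,M8,M10}; Echo={M3,M12}).
Every remaining set overlaps one of these, and no 4 of the listed sets are pairwise disjoint, so 3 is the maximum.

3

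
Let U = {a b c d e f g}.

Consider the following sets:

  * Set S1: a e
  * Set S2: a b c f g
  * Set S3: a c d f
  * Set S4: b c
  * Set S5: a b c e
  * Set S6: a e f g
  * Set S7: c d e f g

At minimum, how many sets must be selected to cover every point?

2

Take {S5, S7}. Their union is {a, b, c, d, e, f, g}, which is all 7 points.
No single set has all 7 points (the largest, S2, has 5), so 2 is optimal.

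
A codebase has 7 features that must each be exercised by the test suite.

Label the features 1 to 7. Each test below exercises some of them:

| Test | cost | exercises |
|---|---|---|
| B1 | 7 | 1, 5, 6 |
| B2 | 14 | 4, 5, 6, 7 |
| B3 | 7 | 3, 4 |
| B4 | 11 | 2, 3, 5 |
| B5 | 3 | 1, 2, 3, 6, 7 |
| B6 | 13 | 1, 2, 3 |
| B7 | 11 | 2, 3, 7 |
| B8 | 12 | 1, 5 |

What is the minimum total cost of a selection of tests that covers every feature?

B2, B5 together cover every feature (B2 ∪ B5 = {1, 2, 3, 4, 5, 6, 7}); total cost 14 + 3 = 17.
No covering selection has total cost below 17.

17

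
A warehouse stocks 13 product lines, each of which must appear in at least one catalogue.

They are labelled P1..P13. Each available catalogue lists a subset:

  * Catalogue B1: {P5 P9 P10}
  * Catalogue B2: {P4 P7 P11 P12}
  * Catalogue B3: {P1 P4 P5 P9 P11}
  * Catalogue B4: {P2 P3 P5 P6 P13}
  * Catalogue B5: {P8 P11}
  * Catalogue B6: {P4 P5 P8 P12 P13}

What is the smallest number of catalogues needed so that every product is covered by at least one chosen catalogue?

B1 and B2 and B3 and B4 and B5 together: B1 ∪ B2 ∪ B3 ∪ B4 ∪ B5 = {P1, P2, P3, P4, P5, P6, P7, P8, P9, P10, P11, P12, P13} — every product is covered.
No 4 of the 6 catalogues cover everything (all 15 combinations miss at least one product), so 5 is optimal.

5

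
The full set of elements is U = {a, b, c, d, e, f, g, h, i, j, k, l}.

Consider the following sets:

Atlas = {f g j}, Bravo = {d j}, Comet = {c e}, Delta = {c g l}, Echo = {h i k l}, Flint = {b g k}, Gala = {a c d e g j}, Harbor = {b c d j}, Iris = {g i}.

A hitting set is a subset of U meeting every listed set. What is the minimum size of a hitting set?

The 4 elements {d, e, g, k} hit every set.
No choice of 3 elements meets every set, so 4 is the minimum.

4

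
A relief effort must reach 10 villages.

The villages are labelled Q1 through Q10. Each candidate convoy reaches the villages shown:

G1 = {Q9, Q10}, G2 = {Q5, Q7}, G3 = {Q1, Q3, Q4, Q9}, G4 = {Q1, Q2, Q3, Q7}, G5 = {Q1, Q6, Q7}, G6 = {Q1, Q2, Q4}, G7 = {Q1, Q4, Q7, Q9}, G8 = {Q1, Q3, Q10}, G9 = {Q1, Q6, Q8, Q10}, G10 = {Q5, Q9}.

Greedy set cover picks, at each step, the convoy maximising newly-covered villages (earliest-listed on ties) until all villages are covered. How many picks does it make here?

4

Greedy: pick G3 (covers 4 new) → pick G9 (covers 3 new) → pick G2 (covers 2 new) → pick G4 (covers 1 new). Total picks: 4.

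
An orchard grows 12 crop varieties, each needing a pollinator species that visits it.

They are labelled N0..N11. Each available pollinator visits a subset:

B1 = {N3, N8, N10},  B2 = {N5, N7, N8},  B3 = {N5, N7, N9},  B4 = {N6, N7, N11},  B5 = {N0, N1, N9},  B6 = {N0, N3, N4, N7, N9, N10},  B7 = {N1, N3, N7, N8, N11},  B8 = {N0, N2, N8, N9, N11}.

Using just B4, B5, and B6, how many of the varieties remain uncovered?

3

Union of B4, B5, B6 = {N0, N1, N3, N4, N6, N7, N9, N10, N11}.
Not covered: N2, N5, N8 — 3 varieties.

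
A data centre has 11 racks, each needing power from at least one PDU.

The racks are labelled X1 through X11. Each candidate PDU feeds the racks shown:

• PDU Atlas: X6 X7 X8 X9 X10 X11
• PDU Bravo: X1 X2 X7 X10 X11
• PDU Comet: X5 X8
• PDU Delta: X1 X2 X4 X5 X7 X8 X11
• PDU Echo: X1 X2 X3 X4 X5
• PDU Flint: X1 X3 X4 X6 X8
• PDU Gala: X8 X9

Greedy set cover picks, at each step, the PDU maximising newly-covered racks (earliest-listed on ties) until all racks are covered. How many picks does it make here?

Greedy: pick Delta (covers 7 new) → pick Atlas (covers 3 new) → pick Echo (covers 1 new). Total picks: 3.
(The true minimum cover uses only 2 PDUs, so greedy is not optimal here.)

3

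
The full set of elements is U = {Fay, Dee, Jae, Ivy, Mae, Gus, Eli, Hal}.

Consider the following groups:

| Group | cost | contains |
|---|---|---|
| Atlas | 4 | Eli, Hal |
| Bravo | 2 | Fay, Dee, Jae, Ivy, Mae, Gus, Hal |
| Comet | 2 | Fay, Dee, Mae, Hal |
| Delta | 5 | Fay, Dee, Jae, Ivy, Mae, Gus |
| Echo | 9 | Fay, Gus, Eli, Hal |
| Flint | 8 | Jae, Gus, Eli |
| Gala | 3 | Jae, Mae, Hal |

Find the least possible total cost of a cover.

Atlas, Bravo together cover every element (Atlas ∪ Bravo = {Fay, Dee, Jae, Ivy, Mae, Gus, Eli, Hal}); total cost 4 + 2 = 6.
No covering selection has total cost below 6.

6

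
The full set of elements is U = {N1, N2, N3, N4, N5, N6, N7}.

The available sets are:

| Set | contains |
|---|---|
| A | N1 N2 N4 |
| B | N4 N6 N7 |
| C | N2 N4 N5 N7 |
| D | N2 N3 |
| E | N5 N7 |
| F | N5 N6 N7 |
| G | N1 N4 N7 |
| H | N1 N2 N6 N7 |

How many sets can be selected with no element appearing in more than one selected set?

2

A, F are pairwise disjoint (A={N1,N2,N4}; F={N5,N6,N7}).
Every remaining set overlaps one of these, and no 3 of the listed sets are pairwise disjoint, so 2 is the maximum.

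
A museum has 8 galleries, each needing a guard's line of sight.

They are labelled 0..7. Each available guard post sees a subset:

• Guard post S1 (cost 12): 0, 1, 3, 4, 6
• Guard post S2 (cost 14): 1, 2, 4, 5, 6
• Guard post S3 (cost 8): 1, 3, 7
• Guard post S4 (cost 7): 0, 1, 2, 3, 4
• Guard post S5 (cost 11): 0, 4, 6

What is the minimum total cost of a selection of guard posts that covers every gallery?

S2, S3, S4 together cover every gallery (S2 ∪ S3 ∪ S4 = {0, 1, 2, 3, 4, 5, 6, 7}); total cost 14 + 8 + 7 = 29.
No covering selection has total cost below 29.

29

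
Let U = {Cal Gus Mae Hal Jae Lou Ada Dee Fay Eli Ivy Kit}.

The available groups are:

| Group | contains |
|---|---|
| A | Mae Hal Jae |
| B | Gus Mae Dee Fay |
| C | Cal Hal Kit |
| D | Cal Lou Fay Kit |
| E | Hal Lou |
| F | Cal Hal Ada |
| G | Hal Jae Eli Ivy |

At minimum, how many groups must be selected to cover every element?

4

B, D, F, and G cover everything between them: the union {Cal, Gus, Mae, Hal, Jae, Lou, Ada, Dee, Fay, Eli, Ivy, Kit} is all of U.
Only F contains Ada, so F is forced; the remaining 9 elements need at least 3 more groups (each remaining group adds at most 4) — so at least 4 groups are needed, and 4 is optimal.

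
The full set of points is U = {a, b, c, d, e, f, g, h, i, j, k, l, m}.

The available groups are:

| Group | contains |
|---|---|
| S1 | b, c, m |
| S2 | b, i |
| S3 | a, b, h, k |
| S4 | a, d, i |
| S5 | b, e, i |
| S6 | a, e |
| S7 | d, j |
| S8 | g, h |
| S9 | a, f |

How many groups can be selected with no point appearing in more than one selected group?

S1, S7, S8, S9 are pairwise disjoint (S1={b,c,m}; S7={d,j}; S8={g,h}; S9={a,f}).
Every remaining group overlaps one of these, and no 5 of the listed groups are pairwise disjoint, so 4 is the maximum.

4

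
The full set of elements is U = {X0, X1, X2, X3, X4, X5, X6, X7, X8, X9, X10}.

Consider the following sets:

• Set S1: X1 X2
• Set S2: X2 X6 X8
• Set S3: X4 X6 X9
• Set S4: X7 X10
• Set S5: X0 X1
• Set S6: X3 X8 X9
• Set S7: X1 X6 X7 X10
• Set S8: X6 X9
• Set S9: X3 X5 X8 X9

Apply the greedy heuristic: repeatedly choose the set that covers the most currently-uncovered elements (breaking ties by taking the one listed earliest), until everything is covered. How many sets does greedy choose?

5

Greedy: pick S7 (covers 4 new) → pick S9 (covers 4 new) → pick S1 (covers 1 new) → pick S3 (covers 1 new) → pick S5 (covers 1 new). Total picks: 5.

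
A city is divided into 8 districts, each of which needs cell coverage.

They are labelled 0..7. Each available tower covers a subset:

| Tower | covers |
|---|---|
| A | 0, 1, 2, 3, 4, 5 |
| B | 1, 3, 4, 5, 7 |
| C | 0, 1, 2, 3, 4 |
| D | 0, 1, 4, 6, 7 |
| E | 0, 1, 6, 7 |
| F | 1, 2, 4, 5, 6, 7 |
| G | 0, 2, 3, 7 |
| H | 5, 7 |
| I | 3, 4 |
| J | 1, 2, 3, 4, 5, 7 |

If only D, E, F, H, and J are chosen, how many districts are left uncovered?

0

Union of D, E, F, H, J = {0, 1, 2, 3, 4, 5, 6, 7} — that's every district, so 0 are uncovered.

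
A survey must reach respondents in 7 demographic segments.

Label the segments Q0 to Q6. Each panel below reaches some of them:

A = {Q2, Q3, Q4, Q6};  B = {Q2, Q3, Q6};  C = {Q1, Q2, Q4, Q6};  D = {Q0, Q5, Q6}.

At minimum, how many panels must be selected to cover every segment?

Take {B, C, D}. Their union is {Q0, Q1, Q2, Q3, Q4, Q5, Q6}, which is all 7 segments.
Only D contains Q0, so D is forced; the remaining 4 segments need at least 2 more panels (each remaining panel adds at most 3) — so at least 3 panels are needed, and 3 is optimal.

3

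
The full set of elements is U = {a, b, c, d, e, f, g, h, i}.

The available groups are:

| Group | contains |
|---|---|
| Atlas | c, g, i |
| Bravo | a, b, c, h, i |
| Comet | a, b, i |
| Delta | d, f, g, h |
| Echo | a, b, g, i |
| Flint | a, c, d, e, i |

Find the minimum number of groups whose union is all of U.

3

Comet and Delta and Flint together: Comet ∪ Delta ∪ Flint = {a, b, c, d, e, f, g, h, i} — every element is covered.
Only Flint contains e, so Flint is forced; the remaining 4 elements need at least 2 more groups (each remaining group adds at most 3) — so at least 3 groups are needed, and 3 is optimal.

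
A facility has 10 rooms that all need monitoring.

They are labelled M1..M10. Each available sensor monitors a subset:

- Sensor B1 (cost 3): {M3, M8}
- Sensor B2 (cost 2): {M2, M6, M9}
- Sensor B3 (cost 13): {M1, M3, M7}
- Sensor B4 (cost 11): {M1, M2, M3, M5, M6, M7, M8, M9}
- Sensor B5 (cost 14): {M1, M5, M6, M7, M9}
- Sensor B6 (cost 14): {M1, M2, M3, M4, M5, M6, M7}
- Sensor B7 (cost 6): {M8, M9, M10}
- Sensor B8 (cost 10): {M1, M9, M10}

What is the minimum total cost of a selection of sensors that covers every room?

B6, B7 together cover every room (B6 ∪ B7 = {M1, M2, M3, M4, M5, M6, M7, M8, M9, M10}); total cost 14 + 6 = 20.
The greedy pick B2, B1, B6, B7 costs 25; no covering selection beats 20.

20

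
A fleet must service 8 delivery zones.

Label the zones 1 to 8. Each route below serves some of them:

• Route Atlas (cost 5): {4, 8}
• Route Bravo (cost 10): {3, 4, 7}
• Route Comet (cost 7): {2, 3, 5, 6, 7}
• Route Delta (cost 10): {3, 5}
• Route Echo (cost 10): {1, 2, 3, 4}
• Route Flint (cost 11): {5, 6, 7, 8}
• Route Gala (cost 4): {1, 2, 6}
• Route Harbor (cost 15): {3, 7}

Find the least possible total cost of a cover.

16

Atlas, Comet, Gala together cover every zone (Atlas ∪ Comet ∪ Gala = {1, 2, 3, 4, 5, 6, 7, 8}); total cost 5 + 7 + 4 = 16.
No covering selection has total cost below 16.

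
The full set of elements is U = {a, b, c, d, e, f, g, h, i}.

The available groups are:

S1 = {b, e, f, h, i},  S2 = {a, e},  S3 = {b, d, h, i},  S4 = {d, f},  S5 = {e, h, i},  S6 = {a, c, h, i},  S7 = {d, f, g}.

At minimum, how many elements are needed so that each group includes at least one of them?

3

The 3 elements {d, e, i} hit every group.
No choice of 2 elements meets every group, so 3 is the minimum.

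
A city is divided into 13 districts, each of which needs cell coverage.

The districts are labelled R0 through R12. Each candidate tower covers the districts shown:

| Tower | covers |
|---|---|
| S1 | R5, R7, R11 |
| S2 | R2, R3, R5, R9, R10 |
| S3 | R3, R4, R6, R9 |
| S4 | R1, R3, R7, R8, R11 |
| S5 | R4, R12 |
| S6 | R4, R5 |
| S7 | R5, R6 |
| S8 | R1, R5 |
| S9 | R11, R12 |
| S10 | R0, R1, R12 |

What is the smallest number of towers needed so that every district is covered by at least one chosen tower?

4

S2 and S3 and S4 and S10 together: S2 ∪ S3 ∪ S4 ∪ S10 = {R0, R1, R2, R3, R4, R5, R6, R7, R8, R9, R10, R11, R12} — every district is covered.
No 3 of the 10 towers cover everything (all 120 combinations miss at least one district), so 4 is optimal.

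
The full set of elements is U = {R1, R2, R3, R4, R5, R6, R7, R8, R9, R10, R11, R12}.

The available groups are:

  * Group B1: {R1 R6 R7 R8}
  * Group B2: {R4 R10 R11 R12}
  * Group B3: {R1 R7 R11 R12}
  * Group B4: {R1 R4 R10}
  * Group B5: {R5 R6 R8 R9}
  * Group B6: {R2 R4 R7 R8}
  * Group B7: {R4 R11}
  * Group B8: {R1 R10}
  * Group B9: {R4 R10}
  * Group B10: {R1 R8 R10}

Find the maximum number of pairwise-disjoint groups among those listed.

3

B5, B7, B8 are pairwise disjoint (B5={R5,R6,R8,R9}; B7={R4,R11}; B8={R1,R10}).
Every remaining group overlaps one of these, and no 4 of the listed groups are pairwise disjoint, so 3 is the maximum.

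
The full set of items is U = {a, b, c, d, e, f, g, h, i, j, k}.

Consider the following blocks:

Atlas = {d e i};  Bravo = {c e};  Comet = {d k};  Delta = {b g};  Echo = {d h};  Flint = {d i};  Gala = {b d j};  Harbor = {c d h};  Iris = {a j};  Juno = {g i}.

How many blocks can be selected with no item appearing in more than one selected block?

4

Bravo, Echo, Iris, Juno are pairwise disjoint (Bravo={c,e}; Echo={d,h}; Iris={a,j}; Juno={g,i}).
Every remaining block overlaps one of these, and no 5 of the listed blocks are pairwise disjoint, so 4 is the maximum.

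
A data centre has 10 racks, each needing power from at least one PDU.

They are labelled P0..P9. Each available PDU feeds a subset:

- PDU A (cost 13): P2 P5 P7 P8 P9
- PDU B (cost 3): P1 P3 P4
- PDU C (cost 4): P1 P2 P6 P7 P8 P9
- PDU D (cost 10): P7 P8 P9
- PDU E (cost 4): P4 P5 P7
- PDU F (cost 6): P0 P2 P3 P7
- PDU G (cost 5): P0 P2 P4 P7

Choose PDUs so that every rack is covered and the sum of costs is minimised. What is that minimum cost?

C, E, F together cover every rack (C ∪ E ∪ F = {P0, P1, P2, P3, P4, P5, P6, P7, P8, P9}); total cost 4 + 4 + 6 = 14.
The greedy pick C, B, E, G costs 16; no covering selection beats 14.

14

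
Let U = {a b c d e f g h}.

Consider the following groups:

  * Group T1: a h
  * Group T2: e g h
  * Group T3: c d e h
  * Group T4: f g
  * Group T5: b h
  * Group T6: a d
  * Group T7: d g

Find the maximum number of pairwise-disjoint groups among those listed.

T4, T5, T6 are pairwise disjoint (T4={f,g}; T5={b,h}; T6={a,d}).
Every remaining group overlaps one of these, and no 4 of the listed groups are pairwise disjoint, so 3 is the maximum.

3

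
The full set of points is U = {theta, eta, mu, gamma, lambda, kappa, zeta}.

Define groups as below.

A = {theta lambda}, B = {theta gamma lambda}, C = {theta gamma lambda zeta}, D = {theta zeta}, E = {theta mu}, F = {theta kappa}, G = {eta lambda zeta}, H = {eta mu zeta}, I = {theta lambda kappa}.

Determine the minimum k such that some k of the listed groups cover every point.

B and F and H together: B ∪ F ∪ H = {theta, eta, mu, gamma, lambda, kappa, zeta} — every point is covered.
No 2 of the 9 groups cover everything (all 36 combinations miss at least one point), so 3 is optimal.

3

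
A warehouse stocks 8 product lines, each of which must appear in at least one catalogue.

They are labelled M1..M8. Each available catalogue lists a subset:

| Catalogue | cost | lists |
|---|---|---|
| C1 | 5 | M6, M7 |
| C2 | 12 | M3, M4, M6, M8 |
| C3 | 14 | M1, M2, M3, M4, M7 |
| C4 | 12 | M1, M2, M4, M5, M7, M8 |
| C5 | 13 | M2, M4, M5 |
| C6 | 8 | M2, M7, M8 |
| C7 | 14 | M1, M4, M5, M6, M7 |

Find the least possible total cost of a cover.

C2, C4 together cover every product (C2 ∪ C4 = {M1, M2, M3, M4, M5, M6, M7, M8}); total cost 12 + 12 = 24.
The greedy pick C4, C1, C2 costs 29; no covering selection beats 24.

24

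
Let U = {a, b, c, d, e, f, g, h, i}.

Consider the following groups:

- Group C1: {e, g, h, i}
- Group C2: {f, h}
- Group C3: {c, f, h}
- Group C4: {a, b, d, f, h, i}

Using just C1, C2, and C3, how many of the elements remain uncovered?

Union of C1, C2, C3 = {c, e, f, g, h, i}.
Not covered: a, b, d — 3 elements.

3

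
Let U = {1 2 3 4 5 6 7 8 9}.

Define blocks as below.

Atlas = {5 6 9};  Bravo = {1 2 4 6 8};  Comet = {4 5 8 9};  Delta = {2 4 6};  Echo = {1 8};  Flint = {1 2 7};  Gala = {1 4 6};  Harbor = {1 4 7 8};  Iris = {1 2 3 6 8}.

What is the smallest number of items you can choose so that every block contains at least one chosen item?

Take H = {1, 2, 9}. Each listed block contains at least one of these, so H is a hitting set of size 3.
No choice of 2 items meets every block, so 3 is the minimum.

3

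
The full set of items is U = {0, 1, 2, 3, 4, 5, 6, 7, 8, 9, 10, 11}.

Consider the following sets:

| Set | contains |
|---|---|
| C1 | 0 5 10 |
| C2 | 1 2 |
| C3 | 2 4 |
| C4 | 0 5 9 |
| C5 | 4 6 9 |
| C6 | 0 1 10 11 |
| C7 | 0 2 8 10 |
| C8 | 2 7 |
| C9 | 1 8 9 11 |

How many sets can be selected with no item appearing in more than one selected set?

3

C1, C3, C9 are pairwise disjoint (C1={0,5,10}; C3={2,4}; C9={1,8,9,11}).
Every remaining set overlaps one of these, and no 4 of the listed sets are pairwise disjoint, so 3 is the maximum.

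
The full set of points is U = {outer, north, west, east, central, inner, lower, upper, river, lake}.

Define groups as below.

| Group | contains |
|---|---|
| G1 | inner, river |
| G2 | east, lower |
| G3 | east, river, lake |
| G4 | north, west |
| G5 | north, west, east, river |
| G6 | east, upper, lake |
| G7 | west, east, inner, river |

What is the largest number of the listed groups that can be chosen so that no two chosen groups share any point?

3

G1, G2, G4 are pairwise disjoint (G1={inner,river}; G2={east,lower}; G4={north,west}).
Every remaining group overlaps one of these, and no 4 of the listed groups are pairwise disjoint, so 3 is the maximum.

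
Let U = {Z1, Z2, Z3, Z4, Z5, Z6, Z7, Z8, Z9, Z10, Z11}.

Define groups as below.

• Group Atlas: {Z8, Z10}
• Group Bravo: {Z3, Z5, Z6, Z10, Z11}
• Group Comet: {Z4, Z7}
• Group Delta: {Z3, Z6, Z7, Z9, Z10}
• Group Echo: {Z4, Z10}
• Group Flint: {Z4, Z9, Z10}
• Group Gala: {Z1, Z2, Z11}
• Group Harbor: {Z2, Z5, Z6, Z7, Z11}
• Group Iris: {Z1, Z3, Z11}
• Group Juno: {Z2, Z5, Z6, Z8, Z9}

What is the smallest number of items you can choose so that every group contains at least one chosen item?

4

The 4 items {Z7, Z8, Z10, Z11} hit every group.
No choice of 3 items meets every group, so 4 is the minimum.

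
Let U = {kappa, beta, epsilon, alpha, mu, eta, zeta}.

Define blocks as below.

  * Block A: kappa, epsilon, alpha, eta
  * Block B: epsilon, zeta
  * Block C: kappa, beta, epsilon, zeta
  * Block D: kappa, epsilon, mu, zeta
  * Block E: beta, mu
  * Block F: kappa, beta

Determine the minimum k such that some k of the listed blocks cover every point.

3

A, C, and E cover everything between them: the union {kappa, beta, epsilon, alpha, mu, eta, zeta} is all of U.
Only A contains alpha, so A is forced; the remaining 3 points need at least 2 more blocks (each remaining block adds at most 2) — so at least 3 blocks are needed, and 3 is optimal.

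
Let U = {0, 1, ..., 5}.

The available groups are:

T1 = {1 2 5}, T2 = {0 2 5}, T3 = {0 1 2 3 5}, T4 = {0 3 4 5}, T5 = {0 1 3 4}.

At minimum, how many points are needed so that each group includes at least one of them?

Take H = {2, 4}. Each listed group contains at least one of these, so H is a hitting set of size 2.
No single point lies in every group, so at least 2 are needed and 2 is optimal.

2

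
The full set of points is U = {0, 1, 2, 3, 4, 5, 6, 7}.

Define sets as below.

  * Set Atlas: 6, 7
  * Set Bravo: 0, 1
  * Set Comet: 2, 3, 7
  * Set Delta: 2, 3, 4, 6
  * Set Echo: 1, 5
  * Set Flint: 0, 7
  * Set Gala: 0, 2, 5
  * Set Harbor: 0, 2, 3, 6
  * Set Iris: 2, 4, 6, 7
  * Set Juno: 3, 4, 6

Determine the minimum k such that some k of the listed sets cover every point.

3

Delta and Echo and Flint together: Delta ∪ Echo ∪ Flint = {0, 1, 2, 3, 4, 5, 6, 7} — every point is covered.
No 2 of the 10 sets cover everything (all 45 combinations miss at least one point), so 3 is optimal.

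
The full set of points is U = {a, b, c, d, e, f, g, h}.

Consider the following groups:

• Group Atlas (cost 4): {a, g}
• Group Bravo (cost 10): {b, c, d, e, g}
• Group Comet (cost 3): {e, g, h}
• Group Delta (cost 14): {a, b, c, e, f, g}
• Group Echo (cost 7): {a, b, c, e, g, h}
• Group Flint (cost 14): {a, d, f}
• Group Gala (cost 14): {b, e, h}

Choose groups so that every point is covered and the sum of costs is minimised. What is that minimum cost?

Echo, Flint together cover every point (Echo ∪ Flint = {a, b, c, d, e, f, g, h}); total cost 7 + 14 = 21.
The greedy pick Comet, Echo, Flint costs 24; no covering selection beats 21.

21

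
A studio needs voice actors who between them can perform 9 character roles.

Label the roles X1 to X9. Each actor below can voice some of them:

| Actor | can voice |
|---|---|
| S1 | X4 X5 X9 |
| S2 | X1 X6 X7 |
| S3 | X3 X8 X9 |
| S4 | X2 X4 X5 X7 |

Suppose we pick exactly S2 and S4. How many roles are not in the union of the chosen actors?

3

Union of S2, S4 = {X1, X2, X4, X5, X6, X7}.
Not covered: X3, X8, X9 — 3 roles.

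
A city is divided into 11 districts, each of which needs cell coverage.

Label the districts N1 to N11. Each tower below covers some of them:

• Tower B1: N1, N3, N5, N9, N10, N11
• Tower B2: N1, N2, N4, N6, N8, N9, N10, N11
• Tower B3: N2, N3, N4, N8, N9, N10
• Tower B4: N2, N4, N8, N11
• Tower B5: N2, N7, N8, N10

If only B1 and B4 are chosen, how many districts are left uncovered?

2

Union of B1, B4 = {N1, N2, N3, N4, N5, N8, N9, N10, N11}.
Not covered: N6, N7 — 2 districts.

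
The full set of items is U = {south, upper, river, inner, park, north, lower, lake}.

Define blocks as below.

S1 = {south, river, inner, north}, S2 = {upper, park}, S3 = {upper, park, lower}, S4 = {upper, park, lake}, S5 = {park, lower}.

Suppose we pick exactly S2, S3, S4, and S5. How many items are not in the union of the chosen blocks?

4

Union of S2, S3, S4, S5 = {upper, park, lower, lake}.
Not covered: south, river, inner, north — 4 items.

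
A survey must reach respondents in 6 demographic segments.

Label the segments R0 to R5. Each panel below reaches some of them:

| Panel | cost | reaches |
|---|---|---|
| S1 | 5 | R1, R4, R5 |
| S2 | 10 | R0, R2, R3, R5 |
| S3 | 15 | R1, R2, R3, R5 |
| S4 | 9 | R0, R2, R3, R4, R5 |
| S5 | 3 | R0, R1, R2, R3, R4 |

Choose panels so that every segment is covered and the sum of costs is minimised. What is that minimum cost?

8

S1, S5 together cover every segment (S1 ∪ S5 = {R0, R1, R2, R3, R4, R5}); total cost 5 + 3 = 8.
No covering selection has total cost below 8.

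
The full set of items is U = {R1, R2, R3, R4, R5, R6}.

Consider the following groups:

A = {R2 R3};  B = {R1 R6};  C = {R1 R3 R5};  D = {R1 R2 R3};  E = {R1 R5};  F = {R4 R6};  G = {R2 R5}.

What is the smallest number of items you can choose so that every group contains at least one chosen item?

3

The 3 items {R3, R5, R6} hit every group.
The groups A, E, F are pairwise disjoint, so any hitting set needs a separate item for each — at least 3. Hence 3 is optimal.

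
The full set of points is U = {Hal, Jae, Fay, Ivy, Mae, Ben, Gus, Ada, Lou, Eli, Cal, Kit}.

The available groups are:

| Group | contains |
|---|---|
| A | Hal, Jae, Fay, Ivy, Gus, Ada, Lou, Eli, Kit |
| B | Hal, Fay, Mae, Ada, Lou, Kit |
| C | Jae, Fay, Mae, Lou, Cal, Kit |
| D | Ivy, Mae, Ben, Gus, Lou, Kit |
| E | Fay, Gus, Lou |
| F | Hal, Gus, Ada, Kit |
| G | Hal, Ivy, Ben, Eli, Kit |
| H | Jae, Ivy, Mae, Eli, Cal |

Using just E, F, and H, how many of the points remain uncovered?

Union of E, F, H = {Hal, Jae, Fay, Ivy, Mae, Gus, Ada, Lou, Eli, Cal, Kit}.
Not covered: Ben — 1 point.

1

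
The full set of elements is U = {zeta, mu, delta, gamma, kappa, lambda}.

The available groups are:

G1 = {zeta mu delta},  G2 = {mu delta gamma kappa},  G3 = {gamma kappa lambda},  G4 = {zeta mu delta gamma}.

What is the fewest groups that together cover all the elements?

G1 and G3 together: G1 ∪ G3 = {zeta, mu, delta, gamma, kappa, lambda} — every element is covered.
No single group has all 6 elements (the largest, G2, has 4), so 2 is optimal.

2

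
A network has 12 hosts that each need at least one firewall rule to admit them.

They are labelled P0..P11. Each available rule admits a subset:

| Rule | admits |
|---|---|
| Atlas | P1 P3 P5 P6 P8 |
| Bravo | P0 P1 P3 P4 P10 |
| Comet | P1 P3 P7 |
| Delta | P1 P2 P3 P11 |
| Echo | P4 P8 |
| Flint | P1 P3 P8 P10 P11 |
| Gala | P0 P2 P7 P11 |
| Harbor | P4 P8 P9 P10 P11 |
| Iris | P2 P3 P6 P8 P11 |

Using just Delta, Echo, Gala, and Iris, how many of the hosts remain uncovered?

Union of Delta, Echo, Gala, Iris = {P0, P1, P2, P3, P4, P6, P7, P8, P11}.
Not covered: P5, P9, P10 — 3 hosts.

3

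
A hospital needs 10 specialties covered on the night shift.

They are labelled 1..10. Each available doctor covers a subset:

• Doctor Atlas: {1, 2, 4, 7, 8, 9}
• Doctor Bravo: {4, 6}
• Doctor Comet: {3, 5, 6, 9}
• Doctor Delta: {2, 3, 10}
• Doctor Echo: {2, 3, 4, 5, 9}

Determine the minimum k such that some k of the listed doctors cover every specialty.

3

Take {Atlas, Comet, Delta}. Their union is {1, 2, 3, 4, 5, 6, 7, 8, 9, 10}, which is all 10 specialties.
Only Atlas contains 1, so Atlas is forced; the remaining 4 specialties need at least 2 more doctors (each remaining doctor adds at most 3) — so at least 3 doctors are needed, and 3 is optimal.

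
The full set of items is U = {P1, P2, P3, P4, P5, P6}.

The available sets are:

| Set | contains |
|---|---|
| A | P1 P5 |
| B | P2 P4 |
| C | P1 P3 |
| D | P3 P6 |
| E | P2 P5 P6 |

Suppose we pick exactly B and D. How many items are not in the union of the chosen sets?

2

Union of B, D = {P2, P3, P4, P6}.
Not covered: P1, P5 — 2 items.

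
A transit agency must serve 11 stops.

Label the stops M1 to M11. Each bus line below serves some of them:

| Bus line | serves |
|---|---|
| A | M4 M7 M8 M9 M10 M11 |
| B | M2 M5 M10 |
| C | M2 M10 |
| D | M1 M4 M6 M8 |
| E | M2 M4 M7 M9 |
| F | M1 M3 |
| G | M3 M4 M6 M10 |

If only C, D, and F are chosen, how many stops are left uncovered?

4

Union of C, D, F = {M1, M2, M3, M4, M6, M8, M10}.
Not covered: M5, M7, M9, M11 — 4 stops.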